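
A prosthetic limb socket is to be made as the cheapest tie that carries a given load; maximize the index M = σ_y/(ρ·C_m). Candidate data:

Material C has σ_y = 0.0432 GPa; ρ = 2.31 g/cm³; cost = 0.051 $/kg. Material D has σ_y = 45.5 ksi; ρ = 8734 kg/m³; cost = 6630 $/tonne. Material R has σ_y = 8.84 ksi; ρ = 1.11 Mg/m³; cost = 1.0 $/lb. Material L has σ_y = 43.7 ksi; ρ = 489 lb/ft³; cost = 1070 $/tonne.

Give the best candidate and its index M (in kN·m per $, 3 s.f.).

In SI units:
  material C: σ_y = 43.20 MPa, ρ = 2310 kg/m³, cost = 0.05100 $/kg
  material D: σ_y = 313.7 MPa, ρ = 8734 kg/m³, cost = 6.630 $/kg
  material R: σ_y = 60.95 MPa, ρ = 1110 kg/m³, cost = 2.205 $/kg
  material L: σ_y = 301.3 MPa, ρ = 7833 kg/m³, cost = 1.070 $/kg
  material C: M = 367 kN·m per $
  material L: M = 35.9 kN·m per $
  material R: M = 24.9 kN·m per $
  material D: M = 5.42 kN·m per $
Material C ranks first.

material C, M = 367 kN·m per $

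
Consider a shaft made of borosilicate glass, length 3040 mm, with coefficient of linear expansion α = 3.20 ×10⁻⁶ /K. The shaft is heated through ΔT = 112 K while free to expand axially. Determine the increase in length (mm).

ΔL = α·L₀·ΔT = 3.20×10⁻⁶ × 3040 mm × 112.0 K = 1.09 mm.

1.09 mm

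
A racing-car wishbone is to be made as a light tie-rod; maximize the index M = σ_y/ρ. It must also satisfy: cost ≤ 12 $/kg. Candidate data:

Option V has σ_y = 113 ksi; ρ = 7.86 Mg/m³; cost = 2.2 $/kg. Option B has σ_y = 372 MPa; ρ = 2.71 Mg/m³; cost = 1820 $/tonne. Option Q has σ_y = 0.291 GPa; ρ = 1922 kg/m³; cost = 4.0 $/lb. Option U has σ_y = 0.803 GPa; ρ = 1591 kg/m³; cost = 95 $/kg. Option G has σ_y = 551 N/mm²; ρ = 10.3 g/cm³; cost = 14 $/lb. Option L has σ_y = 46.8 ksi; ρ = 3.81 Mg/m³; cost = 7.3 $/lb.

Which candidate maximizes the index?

option Q

Screen on constraints: cost ≤ 12 $/kg. Survivors: option V, option B, option Q.
Putting every candidate on a common basis:
  option V: σ_y = 779.1 MPa, ρ = 7860 kg/m³
  option B: σ_y = 372.0 MPa, ρ = 2710 kg/m³
  option Q: σ_y = 291.0 MPa, ρ = 1922 kg/m³
  option Q: M = 151 kN·m/kg
  option B: M = 137 kN·m/kg
  option V: M = 99.1 kN·m/kg
Option Q has the largest M.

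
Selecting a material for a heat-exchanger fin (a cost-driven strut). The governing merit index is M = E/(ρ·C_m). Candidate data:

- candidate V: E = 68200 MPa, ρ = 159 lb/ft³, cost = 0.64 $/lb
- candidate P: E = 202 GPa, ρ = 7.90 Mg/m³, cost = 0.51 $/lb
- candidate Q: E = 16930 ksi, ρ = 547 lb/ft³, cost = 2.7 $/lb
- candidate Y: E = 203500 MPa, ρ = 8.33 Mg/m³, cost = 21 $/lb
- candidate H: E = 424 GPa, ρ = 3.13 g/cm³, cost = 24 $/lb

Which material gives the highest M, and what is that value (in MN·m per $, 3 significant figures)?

candidate P, M = 22.7 MN·m per $

Convert each candidate to consistent units, then evaluate M:
  candidate V: E = 68.20 GPa, ρ = 2547 kg/m³, cost = 1.411 $/kg
  candidate P: E = 202.0 GPa, ρ = 7900 kg/m³, cost = 1.124 $/kg
  candidate Q: E = 116.7 GPa, ρ = 8762 kg/m³, cost = 5.952 $/kg
  candidate Y: E = 203.5 GPa, ρ = 8330 kg/m³, cost = 46.30 $/kg
  candidate H: E = 424.0 GPa, ρ = 3130 kg/m³, cost = 52.91 $/kg
  candidate P: M = 22.7 MN·m per $
  candidate V: M = 19.0 MN·m per $
  candidate H: M = 2.56 MN·m per $
  candidate Q: M = 2.24 MN·m per $
  candidate Y: M = 0.528 MN·m per $
Candidate P ranks first.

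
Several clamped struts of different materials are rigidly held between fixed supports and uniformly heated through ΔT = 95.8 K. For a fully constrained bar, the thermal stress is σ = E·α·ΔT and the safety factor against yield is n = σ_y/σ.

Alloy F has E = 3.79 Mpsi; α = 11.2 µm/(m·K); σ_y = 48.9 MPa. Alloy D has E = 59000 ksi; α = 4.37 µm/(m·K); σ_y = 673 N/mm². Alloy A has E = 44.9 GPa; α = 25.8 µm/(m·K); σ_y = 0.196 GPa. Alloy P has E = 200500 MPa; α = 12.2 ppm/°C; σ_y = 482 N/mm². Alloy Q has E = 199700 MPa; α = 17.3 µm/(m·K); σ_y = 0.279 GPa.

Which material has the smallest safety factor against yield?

Per material, after unit conversion:
  alloy F: E = 26.13, α = 11.2, σ_y = 48.90 → σ = 28.0 MPa, n = 1.74
  alloy D: E = 406.8, α = 4.37, σ_y = 673.0 → σ = 170 MPa, n = 3.95
  alloy A: E = 44.90, α = 25.8, σ_y = 196.0 → σ = 111 MPa, n = 1.77
  alloy P: E = 200.5, α = 12.2, σ_y = 482.0 → σ = 234 MPa, n = 2.06
  alloy Q: E = 199.7, α = 17.3, σ_y = 279.0 → σ = 331 MPa, n = 0.843
The minimum is alloy Q at n = 0.843.

alloy Q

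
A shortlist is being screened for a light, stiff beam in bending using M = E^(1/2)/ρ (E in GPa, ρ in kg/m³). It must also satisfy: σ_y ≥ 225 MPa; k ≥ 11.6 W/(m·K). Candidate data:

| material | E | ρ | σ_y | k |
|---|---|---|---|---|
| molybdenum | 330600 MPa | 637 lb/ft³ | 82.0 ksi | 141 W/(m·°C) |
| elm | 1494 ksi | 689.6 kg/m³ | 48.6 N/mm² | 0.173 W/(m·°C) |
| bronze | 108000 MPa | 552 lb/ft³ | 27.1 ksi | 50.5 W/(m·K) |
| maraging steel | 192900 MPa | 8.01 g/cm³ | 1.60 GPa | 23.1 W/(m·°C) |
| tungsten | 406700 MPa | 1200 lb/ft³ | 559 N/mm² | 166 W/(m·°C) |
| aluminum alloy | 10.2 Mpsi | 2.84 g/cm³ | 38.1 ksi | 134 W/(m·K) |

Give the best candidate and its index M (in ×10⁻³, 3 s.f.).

aluminum alloy, M = 2.95×10⁻³

Screen on constraints: σ_y ≥ 225 MPa; k ≥ 11.6 W/(m·K). Survivors: molybdenum, maraging steel, tungsten, aluminum alloy.
Normalizing units and computing the index:
  molybdenum: E = 330.6 GPa, ρ = 10200 kg/m³
  maraging steel: E = 192.9 GPa, ρ = 8010 kg/m³
  tungsten: E = 406.7 GPa, ρ = 19220 kg/m³
  aluminum alloy: E = 70.33 GPa, ρ = 2840 kg/m³
  aluminum alloy: M = 2.95×10⁻³
  molybdenum: M = 1.78×10⁻³
  maraging steel: M = 1.73×10⁻³
  tungsten: M = 1.05×10⁻³
Highest index: aluminum alloy.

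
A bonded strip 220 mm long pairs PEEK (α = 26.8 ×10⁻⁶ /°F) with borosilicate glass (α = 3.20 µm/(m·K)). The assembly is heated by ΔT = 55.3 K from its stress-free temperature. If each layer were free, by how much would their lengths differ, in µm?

548 µm

PEEK: α = 26.8×10⁻⁶/°F × 9/5 = 48.2×10⁻⁶/K.
Δα = |48.2 − 3.20|×10⁻⁶/K = 45.0×10⁻⁶/K.
ΔL_mismatch = Δα·L·ΔT = 45.0×10⁻⁶ × 220.0 mm × 55.3 K = 548 µm.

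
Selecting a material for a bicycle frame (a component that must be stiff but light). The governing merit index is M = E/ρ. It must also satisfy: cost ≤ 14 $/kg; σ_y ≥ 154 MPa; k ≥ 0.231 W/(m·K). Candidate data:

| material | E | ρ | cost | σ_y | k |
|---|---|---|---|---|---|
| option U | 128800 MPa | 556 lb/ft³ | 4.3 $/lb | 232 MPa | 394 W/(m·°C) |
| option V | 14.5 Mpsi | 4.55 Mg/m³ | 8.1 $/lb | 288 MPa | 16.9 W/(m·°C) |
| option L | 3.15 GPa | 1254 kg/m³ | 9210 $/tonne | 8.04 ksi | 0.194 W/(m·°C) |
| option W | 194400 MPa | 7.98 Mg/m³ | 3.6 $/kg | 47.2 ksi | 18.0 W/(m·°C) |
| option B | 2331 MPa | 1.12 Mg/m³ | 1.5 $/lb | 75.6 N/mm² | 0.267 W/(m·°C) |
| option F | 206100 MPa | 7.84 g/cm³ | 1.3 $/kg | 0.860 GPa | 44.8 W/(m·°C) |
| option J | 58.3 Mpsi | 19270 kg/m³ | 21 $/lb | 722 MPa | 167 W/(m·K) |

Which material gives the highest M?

option F

Screen on constraints: cost ≤ 14 $/kg; σ_y ≥ 154 MPa; k ≥ 0.231 W/(m·K). Survivors: option U, option W, option F.
In SI units:
  option U: E = 128.8 GPa, ρ = 8906 kg/m³
  option W: E = 194.4 GPa, ρ = 7980 kg/m³
  option F: E = 206.1 GPa, ρ = 7840 kg/m³
  option F: M = 26.3 MN·m/kg
  option W: M = 24.4 MN·m/kg
  option U: M = 14.5 MN·m/kg
Option F has the largest M.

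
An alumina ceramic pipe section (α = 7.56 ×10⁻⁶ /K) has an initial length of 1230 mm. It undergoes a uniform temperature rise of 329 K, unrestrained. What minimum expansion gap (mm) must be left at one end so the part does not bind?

ΔL = α·L₀·ΔT = 7.56×10⁻⁶ × 1230 mm × 329.0 K = 3.06 mm.

3.06 mm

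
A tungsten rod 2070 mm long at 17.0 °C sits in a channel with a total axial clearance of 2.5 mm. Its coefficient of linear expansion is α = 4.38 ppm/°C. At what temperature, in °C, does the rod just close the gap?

α·L₀·ΔT = 2.5 mm ⇒ ΔT = 2.5 / (4.38×10⁻⁶ × 2070.0) = 275.7 K.
T = 17.0 + 275.7 = 292.7 °C.

293 °C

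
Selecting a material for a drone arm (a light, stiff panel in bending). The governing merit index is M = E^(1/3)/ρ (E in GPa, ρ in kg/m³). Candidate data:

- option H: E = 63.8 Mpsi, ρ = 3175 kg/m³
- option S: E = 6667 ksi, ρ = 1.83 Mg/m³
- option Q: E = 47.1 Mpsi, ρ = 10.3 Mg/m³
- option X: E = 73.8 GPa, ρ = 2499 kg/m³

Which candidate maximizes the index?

Convert each candidate to consistent units, then evaluate M:
  option H: E = 439.9 GPa, ρ = 3175 kg/m³
  option S: E = 45.97 GPa, ρ = 1830 kg/m³
  option Q: E = 324.7 GPa, ρ = 10300 kg/m³
  option X: E = 73.80 GPa, ρ = 2499 kg/m³
  option H: M = 2.40×10⁻³
  option S: M = 1.96×10⁻³
  option X: M = 1.68×10⁻³
  option Q: M = 0.667×10⁻³
Option H has the largest M.

option H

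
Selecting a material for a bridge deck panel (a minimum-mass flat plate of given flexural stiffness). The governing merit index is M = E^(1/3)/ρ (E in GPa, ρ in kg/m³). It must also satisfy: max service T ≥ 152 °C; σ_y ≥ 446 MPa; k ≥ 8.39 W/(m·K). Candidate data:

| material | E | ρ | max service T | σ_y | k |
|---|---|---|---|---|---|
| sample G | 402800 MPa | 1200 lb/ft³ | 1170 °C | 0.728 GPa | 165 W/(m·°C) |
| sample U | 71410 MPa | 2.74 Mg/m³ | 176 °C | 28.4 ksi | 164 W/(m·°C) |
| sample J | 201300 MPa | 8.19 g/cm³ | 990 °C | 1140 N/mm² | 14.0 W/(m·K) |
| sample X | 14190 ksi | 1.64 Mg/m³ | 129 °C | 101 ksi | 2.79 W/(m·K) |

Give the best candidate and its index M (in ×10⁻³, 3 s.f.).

sample J, M = 0.716×10⁻³

Screen on constraints: max service T ≥ 152 °C; σ_y ≥ 446 MPa; k ≥ 8.39 W/(m·K). Survivors: sample G, sample J.
After converting to SI:
  sample G: E = 402.8 GPa, ρ = 19220 kg/m³
  sample J: E = 201.3 GPa, ρ = 8190 kg/m³
  sample J: M = 0.716×10⁻³
  sample G: M = 0.384×10⁻³
Sample J has the largest M.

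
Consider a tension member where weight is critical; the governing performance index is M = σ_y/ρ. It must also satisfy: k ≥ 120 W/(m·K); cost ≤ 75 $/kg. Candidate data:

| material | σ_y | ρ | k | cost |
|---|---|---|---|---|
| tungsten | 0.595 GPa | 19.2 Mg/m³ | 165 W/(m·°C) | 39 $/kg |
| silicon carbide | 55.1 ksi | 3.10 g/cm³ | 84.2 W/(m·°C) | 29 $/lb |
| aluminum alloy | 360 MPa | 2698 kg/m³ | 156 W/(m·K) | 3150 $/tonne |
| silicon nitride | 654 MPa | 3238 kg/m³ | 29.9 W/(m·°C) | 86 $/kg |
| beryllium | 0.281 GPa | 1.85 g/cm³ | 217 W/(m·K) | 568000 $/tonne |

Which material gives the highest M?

aluminum alloy

Screen on constraints: k ≥ 120 W/(m·K); cost ≤ 75 $/kg. Survivors: tungsten, aluminum alloy.
Normalizing units and computing the index:
  tungsten: σ_y = 595.0 MPa, ρ = 19200 kg/m³
  aluminum alloy: σ_y = 360.0 MPa, ρ = 2698 kg/m³
  aluminum alloy: M = 133 kN·m/kg
  tungsten: M = 31.0 kN·m/kg
The maximum is for aluminum alloy.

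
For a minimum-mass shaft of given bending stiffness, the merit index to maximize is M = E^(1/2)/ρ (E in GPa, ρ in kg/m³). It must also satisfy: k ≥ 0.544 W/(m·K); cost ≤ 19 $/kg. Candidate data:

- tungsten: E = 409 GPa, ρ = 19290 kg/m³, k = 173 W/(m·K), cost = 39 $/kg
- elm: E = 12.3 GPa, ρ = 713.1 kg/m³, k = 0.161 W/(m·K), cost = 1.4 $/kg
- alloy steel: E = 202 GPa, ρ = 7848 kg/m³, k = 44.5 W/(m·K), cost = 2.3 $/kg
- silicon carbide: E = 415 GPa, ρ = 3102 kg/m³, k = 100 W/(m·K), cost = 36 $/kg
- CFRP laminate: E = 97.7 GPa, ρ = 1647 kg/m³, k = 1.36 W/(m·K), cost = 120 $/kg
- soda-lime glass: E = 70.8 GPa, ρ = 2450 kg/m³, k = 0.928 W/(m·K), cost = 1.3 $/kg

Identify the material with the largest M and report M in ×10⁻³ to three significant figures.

soda-lime glass, M = 3.43×10⁻³

Screen on constraints: k ≥ 0.544 W/(m·K); cost ≤ 19 $/kg. Survivors: alloy steel, soda-lime glass.
Computing M directly (units already consistent):
  soda-lime glass: M = 3.43×10⁻³
  alloy steel: M = 1.81×10⁻³
The maximum is for soda-lime glass.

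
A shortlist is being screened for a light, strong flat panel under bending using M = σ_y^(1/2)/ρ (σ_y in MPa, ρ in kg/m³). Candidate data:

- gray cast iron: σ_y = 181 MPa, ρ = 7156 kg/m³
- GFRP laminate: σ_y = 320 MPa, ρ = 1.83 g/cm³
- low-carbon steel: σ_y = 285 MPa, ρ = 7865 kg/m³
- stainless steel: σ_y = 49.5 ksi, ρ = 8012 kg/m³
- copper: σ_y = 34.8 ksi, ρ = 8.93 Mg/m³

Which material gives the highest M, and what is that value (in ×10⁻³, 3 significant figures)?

GFRP laminate, M = 9.78×10⁻³

Putting every candidate on a common basis:
  gray cast iron: σ_y = 181.0 MPa, ρ = 7156 kg/m³
  GFRP laminate: σ_y = 320.0 MPa, ρ = 1830 kg/m³
  low-carbon steel: σ_y = 285.0 MPa, ρ = 7865 kg/m³
  stainless steel: σ_y = 341.3 MPa, ρ = 8012 kg/m³
  copper: σ_y = 239.9 MPa, ρ = 8930 kg/m³
  GFRP laminate: M = 9.78×10⁻³
  stainless steel: M = 2.31×10⁻³
  low-carbon steel: M = 2.15×10⁻³
  gray cast iron: M = 1.88×10⁻³
  copper: M = 1.73×10⁻³
GFRP laminate ranks first.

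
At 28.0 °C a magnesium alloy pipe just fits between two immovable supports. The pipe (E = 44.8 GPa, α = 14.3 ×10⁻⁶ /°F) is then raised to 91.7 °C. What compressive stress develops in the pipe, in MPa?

73.5 MPa

α = 14.3×10⁻⁶/°F × 9/5 = 25.7×10⁻⁶/K.
ΔT = 63.70 K. Constrained thermal stress σ = E·α·ΔT = 44.80×10³ MPa × 25.7×10⁻⁶ × 63.70 = 73.5 MPa (compressive).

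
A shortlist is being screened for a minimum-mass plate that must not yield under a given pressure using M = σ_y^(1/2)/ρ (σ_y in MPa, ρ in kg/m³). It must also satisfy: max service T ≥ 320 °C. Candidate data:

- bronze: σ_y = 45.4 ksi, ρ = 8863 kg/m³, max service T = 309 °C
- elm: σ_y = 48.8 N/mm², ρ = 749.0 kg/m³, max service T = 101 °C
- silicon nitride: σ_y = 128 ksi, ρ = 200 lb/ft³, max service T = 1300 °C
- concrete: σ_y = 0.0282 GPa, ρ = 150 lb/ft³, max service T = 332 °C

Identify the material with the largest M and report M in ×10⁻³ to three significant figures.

silicon nitride, M = 9.27×10⁻³

Screen on constraints: max service T ≥ 320 °C. Survivors: silicon nitride, concrete.
In SI units:
  silicon nitride: σ_y = 882.5 MPa, ρ = 3204 kg/m³
  concrete: σ_y = 28.20 MPa, ρ = 2403 kg/m³
  silicon nitride: M = 9.27×10⁻³
  concrete: M = 2.21×10⁻³
Highest index: silicon nitride.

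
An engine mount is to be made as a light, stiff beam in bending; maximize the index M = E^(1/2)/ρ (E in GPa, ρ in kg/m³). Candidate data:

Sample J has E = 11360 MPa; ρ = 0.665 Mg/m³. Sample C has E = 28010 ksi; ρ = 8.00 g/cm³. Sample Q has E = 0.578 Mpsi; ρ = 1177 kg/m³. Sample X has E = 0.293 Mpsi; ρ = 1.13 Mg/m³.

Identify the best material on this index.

Normalizing units and computing the index:
  sample J: E = 11.36 GPa, ρ = 665.0 kg/m³
  sample C: E = 193.1 GPa, ρ = 8000 kg/m³
  sample Q: E = 3.985 GPa, ρ = 1177 kg/m³
  sample X: E = 2.020 GPa, ρ = 1130 kg/m³
  sample J: M = 5.07×10⁻³
  sample C: M = 1.74×10⁻³
  sample Q: M = 1.70×10⁻³
  sample X: M = 1.26×10⁻³
Highest index: sample J.

sample J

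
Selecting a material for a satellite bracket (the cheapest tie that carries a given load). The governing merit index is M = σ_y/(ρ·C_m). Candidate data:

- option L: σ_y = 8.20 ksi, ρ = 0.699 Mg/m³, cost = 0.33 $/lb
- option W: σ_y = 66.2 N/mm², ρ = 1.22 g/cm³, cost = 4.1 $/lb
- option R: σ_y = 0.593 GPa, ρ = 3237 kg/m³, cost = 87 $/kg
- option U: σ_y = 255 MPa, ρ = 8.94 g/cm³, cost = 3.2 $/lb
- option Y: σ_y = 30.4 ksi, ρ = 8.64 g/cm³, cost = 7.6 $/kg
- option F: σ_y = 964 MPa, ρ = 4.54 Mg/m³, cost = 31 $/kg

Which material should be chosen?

Normalizing units and computing the index:
  option L: σ_y = 56.54 MPa, ρ = 699.0 kg/m³, cost = 0.7275 $/kg
  option W: σ_y = 66.20 MPa, ρ = 1220 kg/m³, cost = 9.039 $/kg
  option R: σ_y = 593.0 MPa, ρ = 3237 kg/m³, cost = 87.00 $/kg
  option U: σ_y = 255.0 MPa, ρ = 8940 kg/m³, cost = 7.055 $/kg
  option Y: σ_y = 209.6 MPa, ρ = 8640 kg/m³, cost = 7.600 $/kg
  option F: σ_y = 964.0 MPa, ρ = 4540 kg/m³, cost = 31.00 $/kg
  option L: M = 111 kN·m per $
  option F: M = 6.85 kN·m per $
  option W: M = 6.00 kN·m per $
  option U: M = 4.04 kN·m per $
  option Y: M = 3.19 kN·m per $
  option R: M = 2.11 kN·m per $
Option L has the largest M.

option L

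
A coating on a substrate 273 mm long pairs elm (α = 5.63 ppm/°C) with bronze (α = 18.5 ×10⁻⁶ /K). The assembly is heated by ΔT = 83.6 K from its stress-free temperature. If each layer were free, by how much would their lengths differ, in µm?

Δα = |5.63 − 18.5|×10⁻⁶/K = 12.9×10⁻⁶/K.
ΔL_mismatch = Δα·L·ΔT = 12.9×10⁻⁶ × 273.0 mm × 83.6 K = 294 µm.

294 µm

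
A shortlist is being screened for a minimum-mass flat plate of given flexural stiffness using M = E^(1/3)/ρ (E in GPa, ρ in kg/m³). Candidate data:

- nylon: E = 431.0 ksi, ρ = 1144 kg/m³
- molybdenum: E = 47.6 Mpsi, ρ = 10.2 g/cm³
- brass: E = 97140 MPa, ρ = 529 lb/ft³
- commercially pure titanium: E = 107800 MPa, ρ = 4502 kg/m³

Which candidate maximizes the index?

Convert each candidate to consistent units, then evaluate M:
  nylon: E = 2.972 GPa, ρ = 1144 kg/m³
  molybdenum: E = 328.2 GPa, ρ = 10200 kg/m³
  brass: E = 97.14 GPa, ρ = 8474 kg/m³
  commercially pure titanium: E = 107.8 GPa, ρ = 4502 kg/m³
  nylon: M = 1.26×10⁻³
  commercially pure titanium: M = 1.06×10⁻³
  molybdenum: M = 0.676×10⁻³
  brass: M = 0.542×10⁻³
Highest index: nylon.

nylon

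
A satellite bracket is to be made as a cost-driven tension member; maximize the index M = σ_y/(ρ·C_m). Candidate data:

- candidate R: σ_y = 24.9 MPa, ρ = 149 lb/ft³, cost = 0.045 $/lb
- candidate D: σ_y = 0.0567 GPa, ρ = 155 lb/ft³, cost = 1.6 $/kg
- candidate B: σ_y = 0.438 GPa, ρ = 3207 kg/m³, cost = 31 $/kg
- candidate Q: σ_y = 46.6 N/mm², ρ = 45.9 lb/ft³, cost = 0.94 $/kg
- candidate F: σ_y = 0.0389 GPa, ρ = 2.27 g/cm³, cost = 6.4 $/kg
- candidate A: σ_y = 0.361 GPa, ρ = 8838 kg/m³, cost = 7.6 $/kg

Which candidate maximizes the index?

Putting every candidate on a common basis:
  candidate R: σ_y = 24.90 MPa, ρ = 2387 kg/m³, cost = 0.09921 $/kg
  candidate D: σ_y = 56.70 MPa, ρ = 2483 kg/m³, cost = 1.600 $/kg
  candidate B: σ_y = 438.0 MPa, ρ = 3207 kg/m³, cost = 31.00 $/kg
  candidate Q: σ_y = 46.60 MPa, ρ = 735.2 kg/m³, cost = 0.9400 $/kg
  candidate F: σ_y = 38.90 MPa, ρ = 2270 kg/m³, cost = 6.400 $/kg
  candidate A: σ_y = 361.0 MPa, ρ = 8838 kg/m³, cost = 7.600 $/kg
  candidate R: M = 105 kN·m per $
  candidate Q: M = 67.4 kN·m per $
  candidate D: M = 14.3 kN·m per $
  candidate A: M = 5.37 kN·m per $
  candidate B: M = 4.41 kN·m per $
  candidate F: M = 2.68 kN·m per $
Candidate R has the largest M.

candidate R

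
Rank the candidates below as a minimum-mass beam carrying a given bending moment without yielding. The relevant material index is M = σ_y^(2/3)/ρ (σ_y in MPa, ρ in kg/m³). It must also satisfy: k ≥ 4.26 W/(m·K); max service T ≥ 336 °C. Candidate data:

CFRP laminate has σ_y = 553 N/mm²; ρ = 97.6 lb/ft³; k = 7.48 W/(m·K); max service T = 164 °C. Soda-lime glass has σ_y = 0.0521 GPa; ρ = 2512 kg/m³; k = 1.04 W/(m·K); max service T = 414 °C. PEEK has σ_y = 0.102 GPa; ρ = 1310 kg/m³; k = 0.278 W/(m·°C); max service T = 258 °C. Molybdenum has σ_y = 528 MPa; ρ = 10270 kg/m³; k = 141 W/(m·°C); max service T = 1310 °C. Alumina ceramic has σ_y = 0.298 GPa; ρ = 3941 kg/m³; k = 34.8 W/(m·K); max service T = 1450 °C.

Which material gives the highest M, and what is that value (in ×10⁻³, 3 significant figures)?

Screen on constraints: k ≥ 4.26 W/(m·K); max service T ≥ 336 °C. Survivors: molybdenum, alumina ceramic.
Convert each candidate to consistent units, then evaluate M:
  molybdenum: σ_y = 528.0 MPa, ρ = 10270 kg/m³
  alumina ceramic: σ_y = 298.0 MPa, ρ = 3941 kg/m³
  alumina ceramic: M = 11.3×10⁻³
  molybdenum: M = 6.36×10⁻³
Highest index: alumina ceramic.

alumina ceramic, M = 11.3×10⁻³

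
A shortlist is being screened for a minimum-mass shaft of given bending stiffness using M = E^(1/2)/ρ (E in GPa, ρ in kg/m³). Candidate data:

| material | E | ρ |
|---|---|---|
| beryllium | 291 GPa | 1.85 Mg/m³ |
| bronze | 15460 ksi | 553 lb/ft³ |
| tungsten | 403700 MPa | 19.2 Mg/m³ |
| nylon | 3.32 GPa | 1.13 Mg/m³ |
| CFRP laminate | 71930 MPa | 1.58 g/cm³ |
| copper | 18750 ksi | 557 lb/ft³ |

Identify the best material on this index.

In SI units:
  beryllium: E = 291.0 GPa, ρ = 1850 kg/m³
  bronze: E = 106.6 GPa, ρ = 8858 kg/m³
  tungsten: E = 403.7 GPa, ρ = 19200 kg/m³
  nylon: E = 3.320 GPa, ρ = 1130 kg/m³
  CFRP laminate: E = 71.93 GPa, ρ = 1580 kg/m³
  copper: E = 129.3 GPa, ρ = 8922 kg/m³
  beryllium: M = 9.22×10⁻³
  CFRP laminate: M = 5.37×10⁻³
  nylon: M = 1.61×10⁻³
  copper: M = 1.27×10⁻³
  bronze: M = 1.17×10⁻³
  tungsten: M = 1.05×10⁻³
Beryllium has the largest M.

beryllium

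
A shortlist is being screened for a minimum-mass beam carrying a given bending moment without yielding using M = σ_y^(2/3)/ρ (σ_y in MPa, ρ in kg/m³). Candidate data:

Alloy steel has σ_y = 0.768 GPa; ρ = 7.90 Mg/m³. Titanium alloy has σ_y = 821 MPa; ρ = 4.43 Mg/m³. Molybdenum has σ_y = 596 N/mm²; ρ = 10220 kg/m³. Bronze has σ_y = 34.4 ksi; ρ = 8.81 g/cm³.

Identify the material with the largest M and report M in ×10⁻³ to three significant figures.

Normalizing units and computing the index:
  alloy steel: σ_y = 768.0 MPa, ρ = 7900 kg/m³
  titanium alloy: σ_y = 821.0 MPa, ρ = 4430 kg/m³
  molybdenum: σ_y = 596.0 MPa, ρ = 10220 kg/m³
  bronze: σ_y = 237.2 MPa, ρ = 8810 kg/m³
  titanium alloy: M = 19.8×10⁻³
  alloy steel: M = 10.6×10⁻³
  molybdenum: M = 6.93×10⁻³
  bronze: M = 4.35×10⁻³
Highest index: titanium alloy.

titanium alloy, M = 19.8×10⁻³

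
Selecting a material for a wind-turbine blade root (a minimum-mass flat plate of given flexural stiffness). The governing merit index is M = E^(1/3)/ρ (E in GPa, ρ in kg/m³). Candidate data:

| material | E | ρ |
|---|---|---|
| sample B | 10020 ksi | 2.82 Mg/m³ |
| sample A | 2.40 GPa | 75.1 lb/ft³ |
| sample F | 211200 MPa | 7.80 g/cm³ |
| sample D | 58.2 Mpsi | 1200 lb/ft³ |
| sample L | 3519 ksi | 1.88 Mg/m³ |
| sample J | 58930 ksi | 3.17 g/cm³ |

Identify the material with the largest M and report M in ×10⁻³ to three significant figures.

sample J, M = 2.34×10⁻³

After converting to SI:
  sample B: E = 69.09 GPa, ρ = 2820 kg/m³
  sample A: E = 2.400 GPa, ρ = 1203 kg/m³
  sample F: E = 211.2 GPa, ρ = 7800 kg/m³
  sample D: E = 401.3 GPa, ρ = 19220 kg/m³
  sample L: E = 24.26 GPa, ρ = 1880 kg/m³
  sample J: E = 406.3 GPa, ρ = 3170 kg/m³
  sample J: M = 2.34×10⁻³
  sample L: M = 1.54×10⁻³
  sample B: M = 1.46×10⁻³
  sample A: M = 1.11×10⁻³
  sample F: M = 0.763×10⁻³
  sample D: M = 0.384×10⁻³
Highest index: sample J.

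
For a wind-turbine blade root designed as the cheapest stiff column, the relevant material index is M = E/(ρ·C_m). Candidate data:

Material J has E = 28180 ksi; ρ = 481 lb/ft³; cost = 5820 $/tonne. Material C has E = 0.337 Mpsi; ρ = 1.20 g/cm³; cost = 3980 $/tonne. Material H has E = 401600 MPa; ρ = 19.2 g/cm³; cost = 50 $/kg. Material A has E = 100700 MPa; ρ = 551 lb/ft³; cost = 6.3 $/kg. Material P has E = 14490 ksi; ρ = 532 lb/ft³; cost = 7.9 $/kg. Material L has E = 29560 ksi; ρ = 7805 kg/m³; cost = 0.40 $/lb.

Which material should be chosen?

material L

After converting to SI:
  material J: E = 194.3 GPa, ρ = 7705 kg/m³, cost = 5.820 $/kg
  material C: E = 2.324 GPa, ρ = 1200 kg/m³, cost = 3.980 $/kg
  material H: E = 401.6 GPa, ρ = 19200 kg/m³, cost = 50.00 $/kg
  material A: E = 100.7 GPa, ρ = 8826 kg/m³, cost = 6.300 $/kg
  material P: E = 99.91 GPa, ρ = 8522 kg/m³, cost = 7.900 $/kg
  material L: E = 203.8 GPa, ρ = 7805 kg/m³, cost = 0.8818 $/kg
  material L: M = 29.6 MN·m per $
  material J: M = 4.33 MN·m per $
  material A: M = 1.81 MN·m per $
  material P: M = 1.48 MN·m per $
  material C: M = 0.487 MN·m per $
  material H: M = 0.418 MN·m per $
Material L has the largest M.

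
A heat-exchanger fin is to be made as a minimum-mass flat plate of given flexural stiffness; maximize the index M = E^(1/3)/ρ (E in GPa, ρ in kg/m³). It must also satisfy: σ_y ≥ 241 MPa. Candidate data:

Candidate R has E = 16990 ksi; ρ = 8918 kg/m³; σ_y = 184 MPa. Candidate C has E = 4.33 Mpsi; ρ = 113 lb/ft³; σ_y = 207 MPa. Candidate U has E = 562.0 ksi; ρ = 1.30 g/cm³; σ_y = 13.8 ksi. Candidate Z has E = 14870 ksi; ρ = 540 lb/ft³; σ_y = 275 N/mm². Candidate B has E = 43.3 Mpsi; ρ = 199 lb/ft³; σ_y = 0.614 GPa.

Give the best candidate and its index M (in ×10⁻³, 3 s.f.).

candidate B, M = 2.10×10⁻³

Screen on constraints: σ_y ≥ 241 MPa. Survivors: candidate Z, candidate B.
After converting to SI:
  candidate Z: E = 102.5 GPa, ρ = 8650 kg/m³
  candidate B: E = 298.5 GPa, ρ = 3188 kg/m³
  candidate B: M = 2.10×10⁻³
  candidate Z: M = 0.541×10⁻³
Candidate B ranks first.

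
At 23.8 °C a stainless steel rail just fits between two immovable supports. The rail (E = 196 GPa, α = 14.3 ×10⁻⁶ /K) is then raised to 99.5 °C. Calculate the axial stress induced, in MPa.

212 MPa

ΔT = 75.70 K. Constrained thermal stress σ = E·α·ΔT = 196.0×10³ MPa × 14.3×10⁻⁶ × 75.70 = 212 MPa (compressive).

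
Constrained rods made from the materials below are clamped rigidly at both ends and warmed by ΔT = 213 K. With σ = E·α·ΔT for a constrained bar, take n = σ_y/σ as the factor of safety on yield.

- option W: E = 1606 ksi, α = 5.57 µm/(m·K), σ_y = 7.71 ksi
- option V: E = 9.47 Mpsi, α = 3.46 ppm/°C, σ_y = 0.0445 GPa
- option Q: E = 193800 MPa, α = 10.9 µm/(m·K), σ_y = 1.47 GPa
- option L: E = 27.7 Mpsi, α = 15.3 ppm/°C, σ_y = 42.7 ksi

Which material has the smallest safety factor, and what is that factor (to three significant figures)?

With everything in SI (GPa, ×10⁻⁶/K, MPa):
  option W: E = 11.07, α = 5.57, σ_y = 53.16 → σ = 13.1 MPa, n = 4.05
  option V: E = 65.29, α = 3.46, σ_y = 44.50 → σ = 48.1 MPa, n = 0.925
  option Q: E = 193.8, α = 10.9, σ_y = 1470 → σ = 450 MPa, n = 3.27
  option L: E = 191.0, α = 15.3, σ_y = 294.4 → σ = 622 MPa, n = 0.473
The minimum is option L at n = 0.473.

option L, n = 0.473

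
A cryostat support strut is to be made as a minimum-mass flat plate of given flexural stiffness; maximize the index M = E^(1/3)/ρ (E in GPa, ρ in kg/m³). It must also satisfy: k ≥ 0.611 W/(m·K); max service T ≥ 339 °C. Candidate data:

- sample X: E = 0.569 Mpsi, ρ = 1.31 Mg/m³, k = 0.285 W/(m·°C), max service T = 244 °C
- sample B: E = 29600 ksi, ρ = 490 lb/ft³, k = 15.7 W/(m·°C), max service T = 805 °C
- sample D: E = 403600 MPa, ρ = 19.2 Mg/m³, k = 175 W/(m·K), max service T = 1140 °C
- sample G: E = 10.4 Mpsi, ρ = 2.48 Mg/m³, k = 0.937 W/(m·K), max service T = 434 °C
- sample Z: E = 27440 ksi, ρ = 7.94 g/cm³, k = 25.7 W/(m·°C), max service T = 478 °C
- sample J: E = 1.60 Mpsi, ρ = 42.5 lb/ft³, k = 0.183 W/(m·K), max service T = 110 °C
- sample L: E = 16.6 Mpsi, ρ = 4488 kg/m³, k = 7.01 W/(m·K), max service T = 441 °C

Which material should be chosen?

sample G

Screen on constraints: k ≥ 0.611 W/(m·K); max service T ≥ 339 °C. Survivors: sample B, sample D, sample G, sample Z, sample L.
Normalizing units and computing the index:
  sample B: E = 204.1 GPa, ρ = 7849 kg/m³
  sample D: E = 403.6 GPa, ρ = 19200 kg/m³
  sample G: E = 71.71 GPa, ρ = 2480 kg/m³
  sample Z: E = 189.2 GPa, ρ = 7940 kg/m³
  sample L: E = 114.5 GPa, ρ = 4488 kg/m³
  sample G: M = 1.68×10⁻³
  sample L: M = 1.08×10⁻³
  sample B: M = 0.750×10⁻³
  sample Z: M = 0.723×10⁻³
  sample D: M = 0.385×10⁻³
Highest index: sample G.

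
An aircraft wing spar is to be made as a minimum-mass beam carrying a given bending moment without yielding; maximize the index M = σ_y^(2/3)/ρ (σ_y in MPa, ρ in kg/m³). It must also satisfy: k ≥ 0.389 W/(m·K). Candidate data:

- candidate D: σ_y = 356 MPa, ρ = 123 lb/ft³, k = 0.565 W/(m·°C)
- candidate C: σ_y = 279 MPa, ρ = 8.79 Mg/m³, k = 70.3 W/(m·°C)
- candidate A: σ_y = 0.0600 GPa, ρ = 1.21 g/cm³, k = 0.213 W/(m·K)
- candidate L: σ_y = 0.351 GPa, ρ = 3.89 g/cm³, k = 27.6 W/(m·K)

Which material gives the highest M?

Screen on constraints: k ≥ 0.389 W/(m·K). Survivors: candidate D, candidate C, candidate L.
Putting every candidate on a common basis:
  candidate D: σ_y = 356.0 MPa, ρ = 1970 kg/m³
  candidate C: σ_y = 279.0 MPa, ρ = 8790 kg/m³
  candidate L: σ_y = 351.0 MPa, ρ = 3890 kg/m³
  candidate D: M = 25.5×10⁻³
  candidate L: M = 12.8×10⁻³
  candidate C: M = 4.86×10⁻³
Candidate D ranks first.

candidate D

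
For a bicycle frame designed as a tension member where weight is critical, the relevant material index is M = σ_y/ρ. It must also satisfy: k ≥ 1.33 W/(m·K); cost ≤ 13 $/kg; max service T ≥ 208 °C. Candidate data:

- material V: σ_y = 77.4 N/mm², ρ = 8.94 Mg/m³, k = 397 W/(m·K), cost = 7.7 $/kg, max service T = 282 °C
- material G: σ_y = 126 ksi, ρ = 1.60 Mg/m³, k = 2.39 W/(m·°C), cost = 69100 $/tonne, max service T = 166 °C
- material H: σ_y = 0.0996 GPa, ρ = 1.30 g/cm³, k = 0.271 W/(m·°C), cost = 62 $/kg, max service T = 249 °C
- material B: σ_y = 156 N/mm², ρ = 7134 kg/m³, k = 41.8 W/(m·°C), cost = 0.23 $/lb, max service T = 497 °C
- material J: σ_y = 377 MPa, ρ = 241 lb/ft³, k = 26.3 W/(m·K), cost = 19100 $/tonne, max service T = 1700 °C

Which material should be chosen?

material B

Screen on constraints: k ≥ 1.33 W/(m·K); cost ≤ 13 $/kg; max service T ≥ 208 °C. Survivors: material V, material B.
Putting every candidate on a common basis:
  material V: σ_y = 77.40 MPa, ρ = 8940 kg/m³
  material B: σ_y = 156.0 MPa, ρ = 7134 kg/m³
  material B: M = 21.9 kN·m/kg
  material V: M = 8.66 kN·m/kg
Material B ranks first.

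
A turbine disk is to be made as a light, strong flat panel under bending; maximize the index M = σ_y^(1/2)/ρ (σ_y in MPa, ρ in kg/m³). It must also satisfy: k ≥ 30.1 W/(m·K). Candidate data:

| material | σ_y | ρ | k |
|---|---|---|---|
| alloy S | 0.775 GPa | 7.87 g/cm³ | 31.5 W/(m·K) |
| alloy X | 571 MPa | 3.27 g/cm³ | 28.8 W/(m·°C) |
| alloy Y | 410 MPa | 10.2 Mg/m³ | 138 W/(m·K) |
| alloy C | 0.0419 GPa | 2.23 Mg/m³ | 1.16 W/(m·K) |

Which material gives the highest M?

alloy S

Screen on constraints: k ≥ 30.1 W/(m·K). Survivors: alloy S, alloy Y.
Convert each candidate to consistent units, then evaluate M:
  alloy S: σ_y = 775.0 MPa, ρ = 7870 kg/m³
  alloy Y: σ_y = 410.0 MPa, ρ = 10200 kg/m³
  alloy S: M = 3.54×10⁻³
  alloy Y: M = 1.99×10⁻³
The maximum is for alloy S.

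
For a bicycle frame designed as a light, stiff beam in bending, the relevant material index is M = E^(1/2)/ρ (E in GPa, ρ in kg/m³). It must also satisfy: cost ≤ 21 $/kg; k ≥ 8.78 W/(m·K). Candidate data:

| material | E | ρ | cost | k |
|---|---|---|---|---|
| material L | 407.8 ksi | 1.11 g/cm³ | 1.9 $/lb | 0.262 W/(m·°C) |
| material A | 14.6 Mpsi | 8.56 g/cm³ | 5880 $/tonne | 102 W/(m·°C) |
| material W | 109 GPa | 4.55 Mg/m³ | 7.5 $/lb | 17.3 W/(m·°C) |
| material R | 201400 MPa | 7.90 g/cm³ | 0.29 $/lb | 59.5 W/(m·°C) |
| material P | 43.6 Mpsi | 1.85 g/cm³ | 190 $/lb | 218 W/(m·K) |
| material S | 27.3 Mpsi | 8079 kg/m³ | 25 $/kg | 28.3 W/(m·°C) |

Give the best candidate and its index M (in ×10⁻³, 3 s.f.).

Screen on constraints: cost ≤ 21 $/kg; k ≥ 8.78 W/(m·K). Survivors: material A, material W, material R.
After converting to SI:
  material A: E = 100.7 GPa, ρ = 8560 kg/m³
  material W: E = 109.0 GPa, ρ = 4550 kg/m³
  material R: E = 201.4 GPa, ρ = 7900 kg/m³
  material W: M = 2.29×10⁻³
  material R: M = 1.80×10⁻³
  material A: M = 1.17×10⁻³
Material W ranks first.

material W, M = 2.29×10⁻³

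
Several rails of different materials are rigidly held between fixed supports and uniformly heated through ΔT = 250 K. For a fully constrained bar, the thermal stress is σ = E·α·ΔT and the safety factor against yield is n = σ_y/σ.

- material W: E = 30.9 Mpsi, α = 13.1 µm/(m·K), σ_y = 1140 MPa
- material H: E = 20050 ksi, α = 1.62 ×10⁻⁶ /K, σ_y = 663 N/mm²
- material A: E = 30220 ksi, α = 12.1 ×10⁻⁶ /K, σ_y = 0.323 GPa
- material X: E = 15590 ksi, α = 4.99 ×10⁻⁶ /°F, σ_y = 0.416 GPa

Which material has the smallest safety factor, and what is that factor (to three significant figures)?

material A, n = 0.512

Converting E to GPa, α to ×10⁻⁶/K, σ_y to MPa, then σ and n for each:
  material W: E = 213.0, α = 13.1, σ_y = 1140 → σ = 698 MPa, n = 1.63
  material H: E = 138.2, α = 1.62, σ_y = 663.0 → σ = 56.0 MPa, n = 11.8
  material A: E = 208.4, α = 12.1, σ_y = 323.0 → σ = 630 MPa, n = 0.512
  material X: E = 107.5, α = 8.98, σ_y = 416.0 → σ = 241 MPa, n = 1.72
Smallest n: material A with n = 0.512.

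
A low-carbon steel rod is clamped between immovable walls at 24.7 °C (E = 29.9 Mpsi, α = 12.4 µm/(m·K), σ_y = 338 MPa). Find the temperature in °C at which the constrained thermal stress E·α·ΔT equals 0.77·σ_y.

127 °C

E = 29.9 Mpsi = 206.2 GPa.
E·α·ΔT = 260.3 MPa ⇒ ΔT = 260.3 / (206.2×10³ × 12.4×10⁻⁶) = 101.8 K.
T = 24.7 + 101.8 = 126.5 °C.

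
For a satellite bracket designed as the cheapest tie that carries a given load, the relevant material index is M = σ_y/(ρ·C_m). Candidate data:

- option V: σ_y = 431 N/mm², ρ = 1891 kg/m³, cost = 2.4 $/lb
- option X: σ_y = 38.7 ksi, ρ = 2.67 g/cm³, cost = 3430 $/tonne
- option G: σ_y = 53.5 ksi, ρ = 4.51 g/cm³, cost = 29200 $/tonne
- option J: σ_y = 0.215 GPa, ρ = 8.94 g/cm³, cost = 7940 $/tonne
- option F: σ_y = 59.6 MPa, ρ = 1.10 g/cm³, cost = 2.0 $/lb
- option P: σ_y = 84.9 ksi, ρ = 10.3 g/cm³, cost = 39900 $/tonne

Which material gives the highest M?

option V

Convert each candidate to consistent units, then evaluate M:
  option V: σ_y = 431.0 MPa, ρ = 1891 kg/m³, cost = 5.291 $/kg
  option X: σ_y = 266.8 MPa, ρ = 2670 kg/m³, cost = 3.430 $/kg
  option G: σ_y = 368.9 MPa, ρ = 4510 kg/m³, cost = 29.20 $/kg
  option J: σ_y = 215.0 MPa, ρ = 8940 kg/m³, cost = 7.940 $/kg
  option F: σ_y = 59.60 MPa, ρ = 1100 kg/m³, cost = 4.409 $/kg
  option P: σ_y = 585.4 MPa, ρ = 10300 kg/m³, cost = 39.90 $/kg
  option V: M = 43.1 kN·m per $
  option X: M = 29.1 kN·m per $
  option F: M = 12.3 kN·m per $
  option J: M = 3.03 kN·m per $
  option G: M = 2.80 kN·m per $
  option P: M = 1.42 kN·m per $
Option V has the largest M.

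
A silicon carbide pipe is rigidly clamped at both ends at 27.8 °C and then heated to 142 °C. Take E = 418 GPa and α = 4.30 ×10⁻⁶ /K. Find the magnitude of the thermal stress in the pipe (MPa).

205 MPa

ΔT = 114.2 K. Constrained thermal stress σ = E·α·ΔT = 418.0×10³ MPa × 4.30×10⁻⁶ × 114.2 = 205 MPa (compressive).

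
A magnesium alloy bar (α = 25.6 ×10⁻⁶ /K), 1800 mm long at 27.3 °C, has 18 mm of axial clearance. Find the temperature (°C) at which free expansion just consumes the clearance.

418 °C

α·L₀·ΔT = 18.0 mm ⇒ ΔT = 18.0 / (25.6×10⁻⁶ × 1800.0) = 390.6 K.
T = 27.3 + 390.6 = 417.9 °C.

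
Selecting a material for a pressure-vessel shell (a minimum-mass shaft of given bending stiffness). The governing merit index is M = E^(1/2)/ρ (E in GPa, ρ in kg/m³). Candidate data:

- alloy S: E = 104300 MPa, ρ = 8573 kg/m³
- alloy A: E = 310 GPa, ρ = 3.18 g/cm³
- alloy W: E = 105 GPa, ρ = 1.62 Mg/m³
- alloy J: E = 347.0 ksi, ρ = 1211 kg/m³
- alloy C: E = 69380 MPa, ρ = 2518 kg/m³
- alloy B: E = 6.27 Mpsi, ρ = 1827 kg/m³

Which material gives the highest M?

alloy W

In SI units:
  alloy S: E = 104.3 GPa, ρ = 8573 kg/m³
  alloy A: E = 310.0 GPa, ρ = 3180 kg/m³
  alloy W: E = 105.0 GPa, ρ = 1620 kg/m³
  alloy J: E = 2.392 GPa, ρ = 1211 kg/m³
  alloy C: E = 69.38 GPa, ρ = 2518 kg/m³
  alloy B: E = 43.23 GPa, ρ = 1827 kg/m³
  alloy W: M = 6.33×10⁻³
  alloy A: M = 5.54×10⁻³
  alloy B: M = 3.60×10⁻³
  alloy C: M = 3.31×10⁻³
  alloy J: M = 1.28×10⁻³
  alloy S: M = 1.19×10⁻³
Alloy W has the largest M.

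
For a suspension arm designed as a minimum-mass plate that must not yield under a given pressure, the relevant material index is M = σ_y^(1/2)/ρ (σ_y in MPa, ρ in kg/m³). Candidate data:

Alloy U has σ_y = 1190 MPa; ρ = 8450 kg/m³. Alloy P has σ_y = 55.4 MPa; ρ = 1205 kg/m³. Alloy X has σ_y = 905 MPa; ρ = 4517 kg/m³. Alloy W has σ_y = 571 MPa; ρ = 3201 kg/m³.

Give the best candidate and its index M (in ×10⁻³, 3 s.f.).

Computing M directly (units already consistent):
  alloy W: M = 7.47×10⁻³
  alloy X: M = 6.66×10⁻³
  alloy P: M = 6.18×10⁻³
  alloy U: M = 4.08×10⁻³
The maximum is for alloy W.

alloy W, M = 7.47×10⁻³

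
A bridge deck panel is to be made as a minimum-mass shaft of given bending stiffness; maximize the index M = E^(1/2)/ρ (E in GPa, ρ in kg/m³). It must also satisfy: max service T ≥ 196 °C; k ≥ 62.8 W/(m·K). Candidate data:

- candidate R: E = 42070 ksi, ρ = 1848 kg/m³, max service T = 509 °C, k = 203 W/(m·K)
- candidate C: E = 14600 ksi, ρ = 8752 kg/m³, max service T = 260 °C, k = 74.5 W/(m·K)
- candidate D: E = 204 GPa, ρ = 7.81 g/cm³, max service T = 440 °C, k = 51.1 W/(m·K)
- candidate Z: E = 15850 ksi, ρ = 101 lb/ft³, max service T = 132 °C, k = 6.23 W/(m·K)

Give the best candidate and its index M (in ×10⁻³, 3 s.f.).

candidate R, M = 9.22×10⁻³

Screen on constraints: max service T ≥ 196 °C; k ≥ 62.8 W/(m·K). Survivors: candidate R, candidate C.
In SI units:
  candidate R: E = 290.1 GPa, ρ = 1848 kg/m³
  candidate C: E = 100.7 GPa, ρ = 8752 kg/m³
  candidate R: M = 9.22×10⁻³
  candidate C: M = 1.15×10⁻³
The maximum is for candidate R.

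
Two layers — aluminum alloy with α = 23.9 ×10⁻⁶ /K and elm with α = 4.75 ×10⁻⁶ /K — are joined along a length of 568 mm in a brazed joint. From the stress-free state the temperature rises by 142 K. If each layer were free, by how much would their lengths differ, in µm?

Δα = |23.9 − 4.75|×10⁻⁶/K = 19.1×10⁻⁶/K.
ΔL_mismatch = Δα·L·ΔT = 19.1×10⁻⁶ × 568.0 mm × 142.0 K = 1540 µm.

1540 µm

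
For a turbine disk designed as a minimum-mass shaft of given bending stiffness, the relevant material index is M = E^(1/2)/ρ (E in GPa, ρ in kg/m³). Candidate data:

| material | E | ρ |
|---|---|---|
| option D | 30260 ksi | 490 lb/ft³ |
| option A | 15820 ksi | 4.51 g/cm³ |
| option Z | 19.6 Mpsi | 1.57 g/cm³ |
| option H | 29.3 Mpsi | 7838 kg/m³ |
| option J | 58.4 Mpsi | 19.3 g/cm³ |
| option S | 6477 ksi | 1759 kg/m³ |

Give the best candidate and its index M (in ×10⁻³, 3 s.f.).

option Z, M = 7.40×10⁻³

In SI units:
  option D: E = 208.6 GPa, ρ = 7849 kg/m³
  option A: E = 109.1 GPa, ρ = 4510 kg/m³
  option Z: E = 135.1 GPa, ρ = 1570 kg/m³
  option H: E = 202.0 GPa, ρ = 7838 kg/m³
  option J: E = 402.7 GPa, ρ = 19300 kg/m³
  option S: E = 44.66 GPa, ρ = 1759 kg/m³
  option Z: M = 7.40×10⁻³
  option S: M = 3.80×10⁻³
  option A: M = 2.32×10⁻³
  option D: M = 1.84×10⁻³
  option H: M = 1.81×10⁻³
  option J: M = 1.04×10⁻³
Option Z has the largest M.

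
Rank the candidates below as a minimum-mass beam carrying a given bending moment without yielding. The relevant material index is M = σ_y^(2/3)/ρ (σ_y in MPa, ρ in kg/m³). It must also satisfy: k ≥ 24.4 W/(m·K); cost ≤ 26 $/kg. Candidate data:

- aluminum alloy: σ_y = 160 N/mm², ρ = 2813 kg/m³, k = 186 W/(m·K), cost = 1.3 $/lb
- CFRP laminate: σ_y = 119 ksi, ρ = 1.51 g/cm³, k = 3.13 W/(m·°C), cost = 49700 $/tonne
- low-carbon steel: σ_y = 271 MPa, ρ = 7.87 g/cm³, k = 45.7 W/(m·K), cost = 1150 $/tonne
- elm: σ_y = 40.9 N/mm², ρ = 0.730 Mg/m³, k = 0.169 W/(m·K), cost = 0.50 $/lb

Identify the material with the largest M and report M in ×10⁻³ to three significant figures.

aluminum alloy, M = 10.5×10⁻³

Screen on constraints: k ≥ 24.4 W/(m·K); cost ≤ 26 $/kg. Survivors: aluminum alloy, low-carbon steel.
Convert each candidate to consistent units, then evaluate M:
  aluminum alloy: σ_y = 160.0 MPa, ρ = 2813 kg/m³
  low-carbon steel: σ_y = 271.0 MPa, ρ = 7870 kg/m³
  aluminum alloy: M = 10.5×10⁻³
  low-carbon steel: M = 5.32×10⁻³
Aluminum alloy has the largest M.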